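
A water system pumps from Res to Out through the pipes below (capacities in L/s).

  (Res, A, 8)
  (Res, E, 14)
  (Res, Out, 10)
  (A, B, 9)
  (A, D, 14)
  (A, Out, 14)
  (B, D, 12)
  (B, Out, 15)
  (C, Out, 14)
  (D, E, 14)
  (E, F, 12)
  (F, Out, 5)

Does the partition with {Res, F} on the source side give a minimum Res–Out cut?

No — its capacity is 37, but the minimum cut has capacity 23.

Given cut capacity: 8 + 14 + 10 + 5 = 37.
Augment Res→Out: bottleneck 10, flow now 10.
Augment Res→A→Out: bottleneck 8, flow now 18.
Augment Res→E→F→Out: bottleneck 5, flow now 23.
No augmenting path remains; maximum flow = 23.
In the residual graph, reachable from Res: {Res, E, F}.
Min-cut edges: Res→A (8), Res→Out (10), F→Out (5); capacity 8 + 10 + 5 = 23.
Cut capacity 37 exceeds the max flow 23, so it is not minimum.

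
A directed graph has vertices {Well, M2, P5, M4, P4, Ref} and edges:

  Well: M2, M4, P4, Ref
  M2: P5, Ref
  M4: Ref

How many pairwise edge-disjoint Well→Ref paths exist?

3

Assign every edge capacity 1; by Menger, the answer equals the max flow.
Path Well→Ref (+1); total 1.
Path Well→M2→Ref (+1); total 2.
Path Well→M4→Ref (+1); total 3.
No residual Well→Ref path; max flow = 3.
Certifying cut of size 3: {Well→M2, Well→M4, Well→Ref}.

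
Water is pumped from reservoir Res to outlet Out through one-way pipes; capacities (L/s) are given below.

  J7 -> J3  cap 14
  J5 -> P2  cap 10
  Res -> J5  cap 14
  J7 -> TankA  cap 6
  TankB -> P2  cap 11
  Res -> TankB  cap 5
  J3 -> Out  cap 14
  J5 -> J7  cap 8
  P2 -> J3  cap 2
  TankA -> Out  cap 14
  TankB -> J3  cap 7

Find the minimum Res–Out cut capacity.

Augment Res→TankB→J3→Out: bottleneck 5, flow now 5.
Augment Res→J5→J7→J3→Out: bottleneck 8, flow now 13.
Augment Res→J5→P2→J3→Out: bottleneck 1, flow now 14.
Augment Res→J5→P2→J3→J7→TankA→Out: bottleneck 1, flow now 15. (uses reverse residual edge)
No augmenting path remains; maximum flow = 15.
By max-flow min-cut, the minimum cut capacity equals the max flow.
In the residual graph, reachable from Res: {Res, J5, P2}.
Min-cut edges: Res→TankB (5), J5→J7 (8), P2→J3 (2); capacity 5 + 8 + 2 = 15.

15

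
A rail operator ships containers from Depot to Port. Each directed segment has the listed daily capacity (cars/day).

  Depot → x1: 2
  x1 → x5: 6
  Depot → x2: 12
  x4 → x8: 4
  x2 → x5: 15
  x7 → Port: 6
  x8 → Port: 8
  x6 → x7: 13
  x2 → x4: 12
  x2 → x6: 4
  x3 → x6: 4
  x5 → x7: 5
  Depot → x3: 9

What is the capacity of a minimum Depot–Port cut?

10

Augment Depot→x1→x5→x7→Port: bottleneck 2, flow now 2.
Augment Depot→x2→x4→x8→Port: bottleneck 4, flow now 6.
Augment Depot→x2→x5→x7→Port: bottleneck 3, flow now 9.
Augment Depot→x2→x6→x7→Port: bottleneck 1, flow now 10.
No augmenting path remains; maximum flow = 10.
By max-flow min-cut, the minimum cut capacity equals the max flow.
In the residual graph, reachable from Depot: {Depot, x1, x2, x3, x4, x5, x6, x7}.
Min-cut edges: x4→x8 (4), x7→Port (6); capacity 4 + 6 = 10.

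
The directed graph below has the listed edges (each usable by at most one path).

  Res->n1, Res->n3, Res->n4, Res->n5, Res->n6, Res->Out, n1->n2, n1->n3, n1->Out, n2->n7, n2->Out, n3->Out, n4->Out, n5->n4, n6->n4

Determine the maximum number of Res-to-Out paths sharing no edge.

Assign every edge capacity 1; by Menger, the answer equals the max flow.
Path Res→Out (+1); total 1.
Path Res→n1→Out (+1); total 2.
Path Res→n3→Out (+1); total 3.
Path Res→n4→Out (+1); total 4.
No residual Res→Out path; max flow = 4.
Certifying cut of size 4: {Res→Out, Res→n1, Res→n3, n4→Out}.

4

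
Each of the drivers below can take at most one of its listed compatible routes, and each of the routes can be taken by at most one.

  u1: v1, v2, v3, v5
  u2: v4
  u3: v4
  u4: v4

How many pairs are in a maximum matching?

2

Unit-capacity flow: source→left, listed edges, right→sink; max matching = max flow.
Augmenting path u1→v1 (+1); matched 1.
Augmenting path u2→v4 (+1); matched 2.
No augmenting path remains; maximum matching = 2.
König certificate: {u1, v4} is a vertex cover of size 2 (every listed pair touches it), so no matching can be larger.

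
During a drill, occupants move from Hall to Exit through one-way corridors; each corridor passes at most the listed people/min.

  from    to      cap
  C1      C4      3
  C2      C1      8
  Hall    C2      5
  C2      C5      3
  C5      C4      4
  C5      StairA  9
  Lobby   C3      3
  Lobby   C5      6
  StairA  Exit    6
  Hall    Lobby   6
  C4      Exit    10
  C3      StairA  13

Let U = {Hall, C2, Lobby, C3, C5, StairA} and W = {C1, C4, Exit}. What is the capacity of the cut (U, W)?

Edges leaving {Hall, C2, Lobby, C3, C5, StairA}: C2→C1 (8), C5→C4 (4), StairA→Exit (6).
Cut capacity = 8 + 4 + 6 = 18.

18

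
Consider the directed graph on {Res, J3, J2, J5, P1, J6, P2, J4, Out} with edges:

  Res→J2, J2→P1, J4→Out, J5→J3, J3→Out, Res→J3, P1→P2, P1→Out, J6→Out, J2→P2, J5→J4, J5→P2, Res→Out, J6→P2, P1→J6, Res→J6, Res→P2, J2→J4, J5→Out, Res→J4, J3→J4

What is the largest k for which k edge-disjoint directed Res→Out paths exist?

Assign every edge capacity 1; by Menger, the answer equals the max flow.
Path Res→Out (+1); total 1.
Path Res→J3→Out (+1); total 2.
Path Res→J6→Out (+1); total 3.
Path Res→J4→Out (+1); total 4.
Path Res→J2→P1→Out (+1); total 5.
No residual Res→Out path; max flow = 5.
Certifying cut of size 5: {Res→J2, Res→J3, Res→J4, Res→J6, Res→Out}.

5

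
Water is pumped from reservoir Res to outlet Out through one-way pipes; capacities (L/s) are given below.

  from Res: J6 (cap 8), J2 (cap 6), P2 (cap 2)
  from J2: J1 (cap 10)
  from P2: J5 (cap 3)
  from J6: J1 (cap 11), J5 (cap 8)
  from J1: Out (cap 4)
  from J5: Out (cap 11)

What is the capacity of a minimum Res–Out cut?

14

Augment Res→J2→J1→Out: bottleneck 4, flow now 4.
Augment Res→P2→J5→Out: bottleneck 2, flow now 6.
Augment Res→J6→J5→Out: bottleneck 8, flow now 14.
No augmenting path remains; maximum flow = 14.
By max-flow min-cut, the minimum cut capacity equals the max flow.
In the residual graph, reachable from Res: {Res, J2, J1}.
Min-cut edges: Res→P2 (2), Res→J6 (8), J1→Out (4); capacity 2 + 8 + 4 = 14.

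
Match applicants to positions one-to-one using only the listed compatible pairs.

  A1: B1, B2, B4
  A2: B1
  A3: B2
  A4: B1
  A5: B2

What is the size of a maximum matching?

Unit-capacity flow: source→left, listed edges, right→sink; max matching = max flow.
Augmenting path A1→B1 (+1); matched 1.
Augmenting path A3→B2 (+1); matched 2.
Augmenting path A2→B1→A1→B4 (+1); matched 3.
No augmenting path remains; maximum matching = 3.
König certificate: {A1, B1, B2} is a vertex cover of size 3 (every listed pair touches it), so no matching can be larger.

3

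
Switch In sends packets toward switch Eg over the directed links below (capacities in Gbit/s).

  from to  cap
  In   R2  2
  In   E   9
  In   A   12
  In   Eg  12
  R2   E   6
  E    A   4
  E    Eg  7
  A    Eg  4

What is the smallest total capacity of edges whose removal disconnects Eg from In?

Augment In→Eg: bottleneck 12, flow now 12.
Augment In→E→Eg: bottleneck 7, flow now 19.
Augment In→A→Eg: bottleneck 4, flow now 23.
No augmenting path remains; maximum flow = 23.
By max-flow min-cut, the minimum cut capacity equals the max flow.
In the residual graph, reachable from In: {In, R2, E, A}.
Min-cut edges: In→Eg (12), E→Eg (7), A→Eg (4); capacity 12 + 7 + 4 = 23.

23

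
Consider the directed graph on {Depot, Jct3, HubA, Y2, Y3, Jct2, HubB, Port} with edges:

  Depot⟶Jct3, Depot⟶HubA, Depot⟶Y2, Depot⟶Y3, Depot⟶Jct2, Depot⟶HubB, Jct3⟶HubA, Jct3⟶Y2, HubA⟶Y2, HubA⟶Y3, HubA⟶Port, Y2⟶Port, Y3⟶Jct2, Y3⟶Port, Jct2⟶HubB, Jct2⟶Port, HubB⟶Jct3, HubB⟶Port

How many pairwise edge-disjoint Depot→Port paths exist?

5

Assign every edge capacity 1; by Menger, the answer equals the max flow.
Path Depot→HubA→Port (+1); total 1.
Path Depot→Y2→Port (+1); total 2.
Path Depot→Y3→Port (+1); total 3.
Path Depot→Jct2→Port (+1); total 4.
Path Depot→HubB→Port (+1); total 5.
No residual Depot→Port path; max flow = 5.
Certifying cut of size 5: {HubA→Port, HubB→Port, Jct2→Port, Y2→Port, Y3→Port}.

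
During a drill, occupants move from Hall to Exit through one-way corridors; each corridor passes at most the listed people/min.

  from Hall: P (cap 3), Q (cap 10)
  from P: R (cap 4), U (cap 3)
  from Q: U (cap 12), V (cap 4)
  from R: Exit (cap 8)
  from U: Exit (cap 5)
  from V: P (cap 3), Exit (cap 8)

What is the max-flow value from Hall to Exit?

Augment Hall→P→R→Exit: bottleneck 3, flow now 3.
Augment Hall→Q→U→Exit: bottleneck 5, flow now 8.
Augment Hall→Q→V→Exit: bottleneck 4, flow now 12.
No augmenting path remains; maximum flow = 12.
In the residual graph, reachable from Hall: {Hall, Q, U}.
Min-cut edges: Hall→P (3), Q→V (4), U→Exit (5); capacity 3 + 4 + 5 = 12.
This cut is saturated, so no flow can exceed 12.

12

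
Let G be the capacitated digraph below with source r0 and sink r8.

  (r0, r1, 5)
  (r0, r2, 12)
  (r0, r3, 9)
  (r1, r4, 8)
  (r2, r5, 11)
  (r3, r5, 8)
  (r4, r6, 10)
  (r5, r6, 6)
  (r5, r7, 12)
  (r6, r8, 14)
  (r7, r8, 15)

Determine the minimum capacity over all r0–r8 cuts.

23

Augment r0→r1→r4→r6→r8: bottleneck 5, flow now 5.
Augment r0→r2→r5→r6→r8: bottleneck 6, flow now 11.
Augment r0→r2→r5→r7→r8: bottleneck 5, flow now 16.
Augment r0→r3→r5→r7→r8: bottleneck 7, flow now 23.
No augmenting path remains; maximum flow = 23.
By max-flow min-cut, the minimum cut capacity equals the max flow.
In the residual graph, reachable from r0: {r0, r2, r3, r5}.
Min-cut edges: r0→r1 (5), r5→r6 (6), r5→r7 (12); capacity 5 + 6 + 12 = 23.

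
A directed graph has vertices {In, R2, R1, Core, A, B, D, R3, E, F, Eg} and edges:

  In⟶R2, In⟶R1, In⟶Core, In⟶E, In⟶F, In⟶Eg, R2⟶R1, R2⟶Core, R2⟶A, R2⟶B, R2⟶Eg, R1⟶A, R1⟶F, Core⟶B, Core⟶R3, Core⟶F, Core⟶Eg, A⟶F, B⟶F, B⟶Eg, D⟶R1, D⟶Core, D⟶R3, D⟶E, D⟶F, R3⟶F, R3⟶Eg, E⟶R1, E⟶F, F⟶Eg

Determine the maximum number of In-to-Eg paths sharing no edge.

4

Assign every edge capacity 1; by Menger, the answer equals the max flow.
Path In→Eg (+1); total 1.
Path In→R2→Eg (+1); total 2.
Path In→Core→Eg (+1); total 3.
Path In→F→Eg (+1); total 4.
No residual In→Eg path; max flow = 4.
Certifying cut of size 4: {F→Eg, In→Core, In→Eg, In→R2}.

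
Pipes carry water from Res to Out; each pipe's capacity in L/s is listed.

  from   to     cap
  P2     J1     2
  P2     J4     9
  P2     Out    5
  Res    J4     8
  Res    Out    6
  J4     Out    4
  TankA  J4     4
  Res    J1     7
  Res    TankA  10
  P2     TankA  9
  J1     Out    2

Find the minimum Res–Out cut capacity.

12

Augment Res→Out: bottleneck 6, flow now 6.
Augment Res→J4→Out: bottleneck 4, flow now 10.
Augment Res→J1→Out: bottleneck 2, flow now 12.
No augmenting path remains; maximum flow = 12.
By max-flow min-cut, the minimum cut capacity equals the max flow.
In the residual graph, reachable from Res: {Res, TankA, J4, J1}.
Min-cut edges: Res→Out (6), J4→Out (4), J1→Out (2); capacity 6 + 4 + 2 = 12.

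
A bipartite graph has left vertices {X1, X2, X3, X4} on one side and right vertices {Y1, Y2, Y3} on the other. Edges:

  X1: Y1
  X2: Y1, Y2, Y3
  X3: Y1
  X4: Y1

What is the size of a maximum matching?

2

Unit-capacity flow: source→left, listed edges, right→sink; max matching = max flow.
Augmenting path X1→Y1 (+1); matched 1.
Augmenting path X2→Y2 (+1); matched 2.
No augmenting path remains; maximum matching = 2.
König certificate: {X2, Y1} is a vertex cover of size 2 (every listed pair touches it), so no matching can be larger.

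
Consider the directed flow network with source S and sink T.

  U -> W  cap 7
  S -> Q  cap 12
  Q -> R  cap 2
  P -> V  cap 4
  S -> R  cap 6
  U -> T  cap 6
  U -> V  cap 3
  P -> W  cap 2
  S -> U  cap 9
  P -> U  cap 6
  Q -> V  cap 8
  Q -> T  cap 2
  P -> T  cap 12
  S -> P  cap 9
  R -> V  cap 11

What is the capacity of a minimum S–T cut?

17

Augment S→P→T: bottleneck 9, flow now 9.
Augment S→Q→T: bottleneck 2, flow now 11.
Augment S→U→T: bottleneck 6, flow now 17.
No augmenting path remains; maximum flow = 17.
By max-flow min-cut, the minimum cut capacity equals the max flow.
In the residual graph, reachable from S: {S, Q, R, U, V, W}.
Min-cut edges: S→P (9), Q→T (2), U→T (6); capacity 9 + 2 + 6 = 17.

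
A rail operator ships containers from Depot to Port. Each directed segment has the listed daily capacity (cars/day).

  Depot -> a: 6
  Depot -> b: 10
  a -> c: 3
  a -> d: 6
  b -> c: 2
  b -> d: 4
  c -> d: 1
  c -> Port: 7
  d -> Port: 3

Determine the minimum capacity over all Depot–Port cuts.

8

Augment Depot→a→c→Port: bottleneck 3, flow now 3.
Augment Depot→a→d→Port: bottleneck 3, flow now 6.
Augment Depot→b→c→Port: bottleneck 2, flow now 8.
No augmenting path remains; maximum flow = 8.
By max-flow min-cut, the minimum cut capacity equals the max flow.
In the residual graph, reachable from Depot: {Depot, a, b, d}.
Min-cut edges: a→c (3), b→c (2), d→Port (3); capacity 3 + 2 + 3 = 8.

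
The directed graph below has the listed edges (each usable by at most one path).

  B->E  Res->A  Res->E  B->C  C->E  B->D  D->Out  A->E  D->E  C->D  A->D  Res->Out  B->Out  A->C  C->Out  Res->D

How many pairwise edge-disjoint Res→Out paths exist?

3

Assign every edge capacity 1; by Menger, the answer equals the max flow.
Path Res→Out (+1); total 1.
Path Res→D→Out (+1); total 2.
Path Res→A→C→Out (+1); total 3.
No residual Res→Out path; max flow = 3.
Certifying cut of size 3: {Res→A, Res→D, Res→Out}.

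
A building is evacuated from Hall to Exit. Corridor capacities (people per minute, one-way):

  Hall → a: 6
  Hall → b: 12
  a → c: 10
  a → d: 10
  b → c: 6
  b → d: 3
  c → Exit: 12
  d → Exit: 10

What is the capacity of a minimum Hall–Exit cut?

15

Augment Hall→a→c→Exit: bottleneck 6, flow now 6.
Augment Hall→b→c→Exit: bottleneck 6, flow now 12.
Augment Hall→b→d→Exit: bottleneck 3, flow now 15.
No augmenting path remains; maximum flow = 15.
By max-flow min-cut, the minimum cut capacity equals the max flow.
In the residual graph, reachable from Hall: {Hall, b}.
Min-cut edges: Hall→a (6), b→c (6), b→d (3); capacity 6 + 6 + 3 = 15.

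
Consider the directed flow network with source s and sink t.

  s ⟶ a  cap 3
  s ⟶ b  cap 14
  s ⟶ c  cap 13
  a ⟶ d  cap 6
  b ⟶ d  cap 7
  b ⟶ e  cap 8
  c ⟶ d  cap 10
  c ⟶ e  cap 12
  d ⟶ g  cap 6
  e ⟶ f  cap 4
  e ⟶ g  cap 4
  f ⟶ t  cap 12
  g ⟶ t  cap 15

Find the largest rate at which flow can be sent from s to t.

14

Augment s→a→d→g→t: bottleneck 3, flow now 3.
Augment s→b→d→g→t: bottleneck 3, flow now 6.
Augment s→b→e→f→t: bottleneck 4, flow now 10.
Augment s→b→e→g→t: bottleneck 4, flow now 14.
No augmenting path remains; maximum flow = 14.
In the residual graph, reachable from s: {s, a, b, c, d, e}.
Min-cut edges: d→g (6), e→f (4), e→g (4); capacity 6 + 4 + 4 = 14.
This cut is saturated, so no flow can exceed 14.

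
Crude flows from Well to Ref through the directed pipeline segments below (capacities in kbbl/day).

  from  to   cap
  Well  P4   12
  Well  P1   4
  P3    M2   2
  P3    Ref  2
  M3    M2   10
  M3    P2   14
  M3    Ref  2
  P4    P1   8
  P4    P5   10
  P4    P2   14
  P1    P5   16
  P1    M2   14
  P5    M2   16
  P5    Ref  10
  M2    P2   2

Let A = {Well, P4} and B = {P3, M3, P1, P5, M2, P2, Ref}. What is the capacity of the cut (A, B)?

36

Edges leaving {Well, P4}: Well→P1 (4), P4→P1 (8), P4→P5 (10), P4→P2 (14).
Cut capacity = 4 + 8 + 10 + 14 = 36.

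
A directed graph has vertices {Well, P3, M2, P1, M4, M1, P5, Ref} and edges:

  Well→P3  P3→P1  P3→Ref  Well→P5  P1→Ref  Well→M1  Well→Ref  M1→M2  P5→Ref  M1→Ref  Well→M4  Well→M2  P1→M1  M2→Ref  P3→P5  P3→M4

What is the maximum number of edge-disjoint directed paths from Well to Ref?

Assign every edge capacity 1; by Menger, the answer equals the max flow.
Path Well→Ref (+1); total 1.
Path Well→P3→Ref (+1); total 2.
Path Well→M2→Ref (+1); total 3.
Path Well→M1→Ref (+1); total 4.
Path Well→P5→Ref (+1); total 5.
No residual Well→Ref path; max flow = 5.
Certifying cut of size 5: {Well→M1, Well→M2, Well→P3, Well→P5, Well→Ref}.

5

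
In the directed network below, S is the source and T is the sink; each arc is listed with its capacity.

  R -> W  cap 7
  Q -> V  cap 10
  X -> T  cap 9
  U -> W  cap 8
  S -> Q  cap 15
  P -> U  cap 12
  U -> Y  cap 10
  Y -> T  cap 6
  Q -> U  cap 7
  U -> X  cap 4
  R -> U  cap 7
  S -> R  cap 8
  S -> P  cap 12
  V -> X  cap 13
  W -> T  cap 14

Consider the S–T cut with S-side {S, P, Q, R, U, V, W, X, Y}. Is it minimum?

Yes — it is a minimum cut (capacity 29).

Given cut capacity: 14 + 9 + 6 = 29.
Augment S→R→W→T: bottleneck 7, flow now 7.
Augment S→P→U→W→T: bottleneck 7, flow now 14.
Augment S→P→U→X→T: bottleneck 4, flow now 18.
Augment S→P→U→Y→T: bottleneck 1, flow now 19.
Augment S→Q→U→Y→T: bottleneck 5, flow now 24.
Augment S→Q→V→X→T: bottleneck 5, flow now 29.
No augmenting path remains; maximum flow = 29.
Cut capacity 29 equals the max flow, so it is a minimum cut.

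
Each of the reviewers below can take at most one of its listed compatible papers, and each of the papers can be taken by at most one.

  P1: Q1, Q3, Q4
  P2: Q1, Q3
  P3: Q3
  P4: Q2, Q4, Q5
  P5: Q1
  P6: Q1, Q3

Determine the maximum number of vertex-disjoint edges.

Unit-capacity flow: source→left, listed edges, right→sink; max matching = max flow.
Augmenting path P1→Q1 (+1); matched 1.
Augmenting path P2→Q3 (+1); matched 2.
Augmenting path P4→Q2 (+1); matched 3.
Augmenting path P5→Q1→P1→Q4 (+1); matched 4.
No augmenting path remains; maximum matching = 4.
König certificate: {P1, P4, Q1, Q3} is a vertex cover of size 4 (every listed pair touches it), so no matching can be larger.

4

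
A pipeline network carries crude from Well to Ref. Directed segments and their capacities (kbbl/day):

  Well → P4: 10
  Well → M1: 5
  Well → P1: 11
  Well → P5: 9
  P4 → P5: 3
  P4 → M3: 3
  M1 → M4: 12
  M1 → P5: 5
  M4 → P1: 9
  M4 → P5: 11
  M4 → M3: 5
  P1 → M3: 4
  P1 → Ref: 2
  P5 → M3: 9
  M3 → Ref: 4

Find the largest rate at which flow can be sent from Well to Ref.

Augment Well→P1→Ref: bottleneck 2, flow now 2.
Augment Well→P4→M3→Ref: bottleneck 3, flow now 5.
Augment Well→P1→M3→Ref: bottleneck 1, flow now 6.
No augmenting path remains; maximum flow = 6.
In the residual graph, reachable from Well: {Well, P4, M1, M4, P1, P5, M3}.
Min-cut edges: P1→Ref (2), M3→Ref (4); capacity 2 + 4 = 6.
This cut is saturated, so no flow can exceed 6.

6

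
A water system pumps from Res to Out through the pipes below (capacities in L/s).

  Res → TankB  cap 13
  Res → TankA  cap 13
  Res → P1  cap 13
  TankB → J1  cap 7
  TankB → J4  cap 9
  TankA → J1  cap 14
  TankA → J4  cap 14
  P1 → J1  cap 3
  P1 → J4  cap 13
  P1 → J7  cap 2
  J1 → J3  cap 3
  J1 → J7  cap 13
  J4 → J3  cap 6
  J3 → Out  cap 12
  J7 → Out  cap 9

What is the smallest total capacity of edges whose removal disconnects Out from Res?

Augment Res→P1→J7→Out: bottleneck 2, flow now 2.
Augment Res→TankB→J1→J3→Out: bottleneck 3, flow now 5.
Augment Res→TankB→J1→J7→Out: bottleneck 4, flow now 9.
Augment Res→TankB→J4→J3→Out: bottleneck 6, flow now 15.
Augment Res→TankA→J1→J7→Out: bottleneck 3, flow now 18.
No augmenting path remains; maximum flow = 18.
By max-flow min-cut, the minimum cut capacity equals the max flow.
In the residual graph, reachable from Res: {Res, TankB, TankA, P1, J1, J4, J7}.
Min-cut edges: J1→J3 (3), J4→J3 (6), J7→Out (9); capacity 3 + 6 + 9 = 18.

18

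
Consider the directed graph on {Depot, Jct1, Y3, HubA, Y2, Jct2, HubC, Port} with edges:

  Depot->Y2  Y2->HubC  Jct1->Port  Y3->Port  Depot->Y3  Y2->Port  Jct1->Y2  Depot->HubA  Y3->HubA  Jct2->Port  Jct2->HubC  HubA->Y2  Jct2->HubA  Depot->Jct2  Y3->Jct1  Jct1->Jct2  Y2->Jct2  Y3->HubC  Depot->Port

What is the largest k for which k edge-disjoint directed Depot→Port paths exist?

Assign every edge capacity 1; by Menger, the answer equals the max flow.
Path Depot→Port (+1); total 1.
Path Depot→Y3→Port (+1); total 2.
Path Depot→Y2→Port (+1); total 3.
Path Depot→Jct2→Port (+1); total 4.
No residual Depot→Port path; max flow = 4.
Certifying cut of size 4: {Depot→Port, Depot→Y3, Jct2→Port, Y2→Port}.

4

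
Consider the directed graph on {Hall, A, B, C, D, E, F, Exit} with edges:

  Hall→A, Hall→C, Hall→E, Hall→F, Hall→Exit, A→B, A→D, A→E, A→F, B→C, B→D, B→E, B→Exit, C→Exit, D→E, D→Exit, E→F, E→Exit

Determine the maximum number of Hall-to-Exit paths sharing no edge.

4

Assign every edge capacity 1; by Menger, the answer equals the max flow.
Path Hall→Exit (+1); total 1.
Path Hall→C→Exit (+1); total 2.
Path Hall→E→Exit (+1); total 3.
Path Hall→A→B→Exit (+1); total 4.
No residual Hall→Exit path; max flow = 4.
Certifying cut of size 4: {Hall→A, Hall→C, Hall→E, Hall→Exit}.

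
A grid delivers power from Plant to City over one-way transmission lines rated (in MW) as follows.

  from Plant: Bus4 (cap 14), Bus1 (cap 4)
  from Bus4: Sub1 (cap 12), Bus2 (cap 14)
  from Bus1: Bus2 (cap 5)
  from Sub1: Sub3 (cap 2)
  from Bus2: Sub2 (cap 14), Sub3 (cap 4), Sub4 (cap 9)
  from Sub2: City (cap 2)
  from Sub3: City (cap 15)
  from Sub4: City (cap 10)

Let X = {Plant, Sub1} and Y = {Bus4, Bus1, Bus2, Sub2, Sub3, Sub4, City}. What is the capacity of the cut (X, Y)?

Edges leaving {Plant, Sub1}: Plant→Bus4 (14), Plant→Bus1 (4), Sub1→Sub3 (2).
Cut capacity = 14 + 4 + 2 = 20.

20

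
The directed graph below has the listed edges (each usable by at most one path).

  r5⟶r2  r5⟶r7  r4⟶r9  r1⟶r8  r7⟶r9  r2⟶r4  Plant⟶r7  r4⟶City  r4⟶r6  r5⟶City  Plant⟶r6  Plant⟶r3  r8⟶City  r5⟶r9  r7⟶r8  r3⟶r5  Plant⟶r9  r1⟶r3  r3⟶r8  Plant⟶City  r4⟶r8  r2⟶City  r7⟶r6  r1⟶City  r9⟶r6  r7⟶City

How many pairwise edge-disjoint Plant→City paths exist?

3

Assign every edge capacity 1; by Menger, the answer equals the max flow.
Path Plant→City (+1); total 1.
Path Plant→r7→City (+1); total 2.
Path Plant→r3→r5→City (+1); total 3.
No residual Plant→City path; max flow = 3.
Certifying cut of size 3: {Plant→City, Plant→r3, Plant→r7}.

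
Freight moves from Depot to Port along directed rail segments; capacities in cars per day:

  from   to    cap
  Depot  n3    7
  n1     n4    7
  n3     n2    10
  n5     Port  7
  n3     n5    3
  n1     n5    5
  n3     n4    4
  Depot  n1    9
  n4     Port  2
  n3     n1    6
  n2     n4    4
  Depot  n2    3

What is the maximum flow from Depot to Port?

Augment Depot→n1→n4→Port: bottleneck 2, flow now 2.
Augment Depot→n1→n5→Port: bottleneck 5, flow now 7.
Augment Depot→n3→n5→Port: bottleneck 2, flow now 9.
No augmenting path remains; maximum flow = 9.
In the residual graph, reachable from Depot: {Depot, n1, n2, n3, n4, n5}.
Min-cut edges: n4→Port (2), n5→Port (7); capacity 2 + 7 = 9.
This cut is saturated, so no flow can exceed 9.

9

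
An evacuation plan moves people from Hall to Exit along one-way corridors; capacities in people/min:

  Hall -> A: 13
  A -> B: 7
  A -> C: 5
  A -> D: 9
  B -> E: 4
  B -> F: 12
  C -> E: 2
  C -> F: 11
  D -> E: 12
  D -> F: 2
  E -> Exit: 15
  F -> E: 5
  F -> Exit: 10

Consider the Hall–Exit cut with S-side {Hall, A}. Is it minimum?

Given cut capacity: 7 + 5 + 9 = 21.
Augment Hall→A→B→E→Exit: bottleneck 4, flow now 4.
Augment Hall→A→B→F→Exit: bottleneck 3, flow now 7.
Augment Hall→A→C→E→Exit: bottleneck 2, flow now 9.
Augment Hall→A→C→F→Exit: bottleneck 3, flow now 12.
Augment Hall→A→D→E→Exit: bottleneck 1, flow now 13.
No augmenting path remains; maximum flow = 13.
In the residual graph, reachable from Hall: {Hall}.
Min-cut edges: Hall→A (13); capacity 13 = 13.
Cut capacity 21 exceeds the max flow 13, so it is not minimum.

No — its capacity is 21, but the minimum cut has capacity 13.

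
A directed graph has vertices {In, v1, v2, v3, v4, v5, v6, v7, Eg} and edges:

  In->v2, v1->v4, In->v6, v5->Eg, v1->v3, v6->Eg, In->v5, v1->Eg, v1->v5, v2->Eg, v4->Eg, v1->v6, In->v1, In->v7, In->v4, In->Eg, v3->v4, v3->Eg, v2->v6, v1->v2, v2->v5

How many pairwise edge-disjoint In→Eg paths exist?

Assign every edge capacity 1; by Menger, the answer equals the max flow.
Path In→Eg (+1); total 1.
Path In→v1→Eg (+1); total 2.
Path In→v2→Eg (+1); total 3.
Path In→v4→Eg (+1); total 4.
Path In→v5→Eg (+1); total 5.
Path In→v6→Eg (+1); total 6.
No residual In→Eg path; max flow = 6.
Certifying cut of size 6: {In→Eg, In→v1, In→v2, In→v4, In→v5, In→v6}.

6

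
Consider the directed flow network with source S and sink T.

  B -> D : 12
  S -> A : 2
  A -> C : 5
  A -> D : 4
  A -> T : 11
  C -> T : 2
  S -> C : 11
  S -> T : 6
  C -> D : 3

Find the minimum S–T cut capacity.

Augment S→T: bottleneck 6, flow now 6.
Augment S→A→T: bottleneck 2, flow now 8.
Augment S→C→T: bottleneck 2, flow now 10.
No augmenting path remains; maximum flow = 10.
By max-flow min-cut, the minimum cut capacity equals the max flow.
In the residual graph, reachable from S: {S, C, D}.
Min-cut edges: S→A (2), S→T (6), C→T (2); capacity 2 + 6 + 2 = 10.

10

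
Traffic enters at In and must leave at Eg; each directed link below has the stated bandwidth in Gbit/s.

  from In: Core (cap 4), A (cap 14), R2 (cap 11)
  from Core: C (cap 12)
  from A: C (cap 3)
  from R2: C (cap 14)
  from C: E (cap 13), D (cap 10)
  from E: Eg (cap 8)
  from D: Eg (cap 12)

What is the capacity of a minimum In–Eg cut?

Augment In→Core→C→E→Eg: bottleneck 4, flow now 4.
Augment In→A→C→E→Eg: bottleneck 3, flow now 7.
Augment In→R2→C→E→Eg: bottleneck 1, flow now 8.
Augment In→R2→C→D→Eg: bottleneck 10, flow now 18.
No augmenting path remains; maximum flow = 18.
By max-flow min-cut, the minimum cut capacity equals the max flow.
In the residual graph, reachable from In: {In, A}.
Min-cut edges: In→Core (4), In→R2 (11), A→C (3); capacity 4 + 11 + 3 = 18.

18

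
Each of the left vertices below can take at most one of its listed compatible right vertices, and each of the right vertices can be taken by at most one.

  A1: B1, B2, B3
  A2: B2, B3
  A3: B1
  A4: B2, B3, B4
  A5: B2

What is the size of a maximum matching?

Unit-capacity flow: source→left, listed edges, right→sink; max matching = max flow.
Augmenting path A1→B1 (+1); matched 1.
Augmenting path A2→B2 (+1); matched 2.
Augmenting path A4→B3 (+1); matched 3.
Augmenting path A3→B1→A1→B3→A4→B4 (+1); matched 4.
No augmenting path remains; maximum matching = 4.
König certificate: {A4, B1, B2, B3} is a vertex cover of size 4 (every listed pair touches it), so no matching can be larger.

4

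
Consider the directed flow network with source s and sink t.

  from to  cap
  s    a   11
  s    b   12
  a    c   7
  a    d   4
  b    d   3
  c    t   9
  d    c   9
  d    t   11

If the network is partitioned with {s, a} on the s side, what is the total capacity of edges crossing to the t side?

23

Edges leaving {s, a}: s→b (12), a→c (7), a→d (4).
Cut capacity = 12 + 7 + 4 = 23.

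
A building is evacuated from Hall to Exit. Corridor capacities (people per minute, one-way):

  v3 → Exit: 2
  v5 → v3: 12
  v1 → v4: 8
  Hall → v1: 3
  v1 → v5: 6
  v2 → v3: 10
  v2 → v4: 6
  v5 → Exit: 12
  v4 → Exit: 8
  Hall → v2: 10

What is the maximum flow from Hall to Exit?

Augment Hall→v1→v4→Exit: bottleneck 3, flow now 3.
Augment Hall→v2→v3→Exit: bottleneck 2, flow now 5.
Augment Hall→v2→v4→Exit: bottleneck 5, flow now 10.
Augment Hall→v2→v4→v1→v5→Exit: bottleneck 1, flow now 11. (uses reverse residual edge)
No augmenting path remains; maximum flow = 11.
In the residual graph, reachable from Hall: {Hall, v2, v3}.
Min-cut edges: Hall→v1 (3), v2→v4 (6), v3→Exit (2); capacity 3 + 6 + 2 = 11.
This cut is saturated, so no flow can exceed 11.

11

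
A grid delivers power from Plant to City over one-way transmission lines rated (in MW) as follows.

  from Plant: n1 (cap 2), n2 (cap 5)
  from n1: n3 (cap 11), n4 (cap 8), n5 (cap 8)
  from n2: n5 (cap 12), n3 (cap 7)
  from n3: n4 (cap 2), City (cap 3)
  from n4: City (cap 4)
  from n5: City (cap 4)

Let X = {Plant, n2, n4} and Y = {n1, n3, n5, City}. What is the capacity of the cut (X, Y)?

Edges leaving {Plant, n2, n4}: Plant→n1 (2), n2→n3 (7), n2→n5 (12), n4→City (4).
Cut capacity = 2 + 7 + 12 + 4 = 25.

25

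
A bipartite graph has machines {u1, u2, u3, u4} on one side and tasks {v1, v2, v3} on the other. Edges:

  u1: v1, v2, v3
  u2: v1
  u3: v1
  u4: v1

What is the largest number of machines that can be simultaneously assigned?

2

Unit-capacity flow: source→left, listed edges, right→sink; max matching = max flow.
Augmenting path u1→v1 (+1); matched 1.
Augmenting path u2→v1→u1→v2 (+1); matched 2.
No augmenting path remains; maximum matching = 2.
König certificate: {u1, v1} is a vertex cover of size 2 (every listed pair touches it), so no matching can be larger.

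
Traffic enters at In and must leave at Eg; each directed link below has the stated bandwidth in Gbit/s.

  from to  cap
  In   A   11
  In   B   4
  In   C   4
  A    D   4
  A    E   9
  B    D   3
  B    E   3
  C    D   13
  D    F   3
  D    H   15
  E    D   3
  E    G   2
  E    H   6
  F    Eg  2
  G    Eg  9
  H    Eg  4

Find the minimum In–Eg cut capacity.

8

Augment In→A→D→F→Eg: bottleneck 2, flow now 2.
Augment In→A→D→H→Eg: bottleneck 2, flow now 4.
Augment In→A→E→G→Eg: bottleneck 2, flow now 6.
Augment In→A→E→H→Eg: bottleneck 2, flow now 8.
No augmenting path remains; maximum flow = 8.
By max-flow min-cut, the minimum cut capacity equals the max flow.
In the residual graph, reachable from In: {In, A, B, C, D, E, F, H}.
Min-cut edges: E→G (2), F→Eg (2), H→Eg (4); capacity 2 + 2 + 4 = 8.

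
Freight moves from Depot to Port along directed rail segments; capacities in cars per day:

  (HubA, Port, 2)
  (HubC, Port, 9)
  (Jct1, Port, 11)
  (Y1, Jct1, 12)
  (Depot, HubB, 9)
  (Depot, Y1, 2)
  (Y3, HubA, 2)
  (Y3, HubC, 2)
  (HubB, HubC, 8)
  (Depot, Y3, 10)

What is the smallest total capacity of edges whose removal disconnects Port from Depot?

13

Augment Depot→Y3→HubA→Port: bottleneck 2, flow now 2.
Augment Depot→Y3→HubC→Port: bottleneck 2, flow now 4.
Augment Depot→HubB→HubC→Port: bottleneck 7, flow now 11.
Augment Depot→Y1→Jct1→Port: bottleneck 2, flow now 13.
No augmenting path remains; maximum flow = 13.
By max-flow min-cut, the minimum cut capacity equals the max flow.
In the residual graph, reachable from Depot: {Depot, Y3, HubB, HubC}.
Min-cut edges: Depot→Y1 (2), Y3→HubA (2), HubC→Port (9); capacity 2 + 2 + 9 = 13.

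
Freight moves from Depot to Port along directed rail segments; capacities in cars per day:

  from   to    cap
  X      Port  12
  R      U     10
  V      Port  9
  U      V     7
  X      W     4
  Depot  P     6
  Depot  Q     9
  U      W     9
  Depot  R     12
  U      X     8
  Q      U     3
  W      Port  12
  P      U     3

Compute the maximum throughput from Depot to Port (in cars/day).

Augment Depot→P→U→V→Port: bottleneck 3, flow now 3.
Augment Depot→Q→U→V→Port: bottleneck 3, flow now 6.
Augment Depot→R→U→V→Port: bottleneck 1, flow now 7.
Augment Depot→R→U→W→Port: bottleneck 9, flow now 16.
No augmenting path remains; maximum flow = 16.
In the residual graph, reachable from Depot: {Depot, P, Q, R}.
Min-cut edges: P→U (3), Q→U (3), R→U (10); capacity 3 + 3 + 10 = 16.
This cut is saturated, so no flow can exceed 16.

16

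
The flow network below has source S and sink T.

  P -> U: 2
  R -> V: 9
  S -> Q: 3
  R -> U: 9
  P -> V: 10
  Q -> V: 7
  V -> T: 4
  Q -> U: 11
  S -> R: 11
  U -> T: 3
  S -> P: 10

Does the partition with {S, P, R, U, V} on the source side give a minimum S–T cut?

No — its capacity is 10, but the minimum cut has capacity 7.

Given cut capacity: 3 + 3 + 4 = 10.
Augment S→P→U→T: bottleneck 2, flow now 2.
Augment S→P→V→T: bottleneck 4, flow now 6.
Augment S→Q→U→T: bottleneck 1, flow now 7.
No augmenting path remains; maximum flow = 7.
In the residual graph, reachable from S: {S, P, Q, R, U, V}.
Min-cut edges: U→T (3), V→T (4); capacity 3 + 4 = 7.
Cut capacity 10 exceeds the max flow 7, so it is not minimum.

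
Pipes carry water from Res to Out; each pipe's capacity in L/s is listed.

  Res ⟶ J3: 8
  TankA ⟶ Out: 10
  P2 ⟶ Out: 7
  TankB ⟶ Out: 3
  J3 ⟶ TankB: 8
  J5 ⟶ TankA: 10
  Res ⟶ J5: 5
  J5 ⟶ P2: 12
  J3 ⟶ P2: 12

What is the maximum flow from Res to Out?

13

Augment Res→J5→P2→Out: bottleneck 5, flow now 5.
Augment Res→J3→P2→Out: bottleneck 2, flow now 7.
Augment Res→J3→TankB→Out: bottleneck 3, flow now 10.
Augment Res→J3→P2→J5→TankA→Out: bottleneck 3, flow now 13. (uses reverse residual edge)
No augmenting path remains; maximum flow = 13.
In the residual graph, reachable from Res: {Res}.
Min-cut edges: Res→J5 (5), Res→J3 (8); capacity 5 + 8 = 13.
This cut is saturated, so no flow can exceed 13.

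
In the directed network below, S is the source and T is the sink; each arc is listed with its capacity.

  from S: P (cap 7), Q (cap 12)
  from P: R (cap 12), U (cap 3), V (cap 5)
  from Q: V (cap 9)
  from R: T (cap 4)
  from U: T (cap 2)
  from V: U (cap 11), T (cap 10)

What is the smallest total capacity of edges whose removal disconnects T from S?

16

Augment S→P→R→T: bottleneck 4, flow now 4.
Augment S→P→U→T: bottleneck 2, flow now 6.
Augment S→P→V→T: bottleneck 1, flow now 7.
Augment S→Q→V→T: bottleneck 9, flow now 16.
No augmenting path remains; maximum flow = 16.
By max-flow min-cut, the minimum cut capacity equals the max flow.
In the residual graph, reachable from S: {S, Q}.
Min-cut edges: S→P (7), Q→V (9); capacity 7 + 9 = 16.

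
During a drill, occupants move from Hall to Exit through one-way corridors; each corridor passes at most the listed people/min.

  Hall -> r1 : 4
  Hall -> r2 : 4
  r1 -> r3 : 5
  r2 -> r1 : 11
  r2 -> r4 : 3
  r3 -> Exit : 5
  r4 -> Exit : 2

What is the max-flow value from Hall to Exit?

Augment Hall→r1→r3→Exit: bottleneck 4, flow now 4.
Augment Hall→r2→r4→Exit: bottleneck 2, flow now 6.
Augment Hall→r2→r1→r3→Exit: bottleneck 1, flow now 7.
No augmenting path remains; maximum flow = 7.
In the residual graph, reachable from Hall: {Hall, r1, r2, r4}.
Min-cut edges: r1→r3 (5), r4→Exit (2); capacity 5 + 2 = 7.
This cut is saturated, so no flow can exceed 7.

7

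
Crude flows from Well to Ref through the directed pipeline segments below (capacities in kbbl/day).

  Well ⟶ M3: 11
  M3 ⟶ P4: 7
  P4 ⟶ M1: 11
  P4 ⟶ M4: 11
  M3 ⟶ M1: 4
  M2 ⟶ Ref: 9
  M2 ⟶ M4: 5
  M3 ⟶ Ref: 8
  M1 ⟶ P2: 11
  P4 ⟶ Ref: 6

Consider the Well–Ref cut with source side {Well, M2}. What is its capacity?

25

Edges leaving {Well, M2}: Well→M3 (11), M2→M4 (5), M2→Ref (9).
Cut capacity = 11 + 5 + 9 = 25.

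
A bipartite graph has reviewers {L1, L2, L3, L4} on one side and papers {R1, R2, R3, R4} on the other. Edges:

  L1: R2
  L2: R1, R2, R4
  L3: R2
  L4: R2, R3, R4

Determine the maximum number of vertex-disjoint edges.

3

Unit-capacity flow: source→left, listed edges, right→sink; max matching = max flow.
Augmenting path L1→R2 (+1); matched 1.
Augmenting path L2→R1 (+1); matched 2.
Augmenting path L4→R3 (+1); matched 3.
No augmenting path remains; maximum matching = 3.
König certificate: {L2, L4, R2} is a vertex cover of size 3 (every listed pair touches it), so no matching can be larger.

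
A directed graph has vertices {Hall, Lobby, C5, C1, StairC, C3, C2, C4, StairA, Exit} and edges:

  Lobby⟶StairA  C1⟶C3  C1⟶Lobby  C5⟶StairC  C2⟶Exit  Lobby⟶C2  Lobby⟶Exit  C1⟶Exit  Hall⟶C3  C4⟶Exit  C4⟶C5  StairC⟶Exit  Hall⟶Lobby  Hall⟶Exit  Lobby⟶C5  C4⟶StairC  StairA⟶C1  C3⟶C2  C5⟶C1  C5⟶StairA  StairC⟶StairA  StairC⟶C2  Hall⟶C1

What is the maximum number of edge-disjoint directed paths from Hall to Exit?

Assign every edge capacity 1; by Menger, the answer equals the max flow.
Path Hall→Exit (+1); total 1.
Path Hall→Lobby→Exit (+1); total 2.
Path Hall→C1→Exit (+1); total 3.
Path Hall→C3→C2→Exit (+1); total 4.
No residual Hall→Exit path; max flow = 4.
Certifying cut of size 4: {Hall→C1, Hall→C3, Hall→Exit, Hall→Lobby}.

4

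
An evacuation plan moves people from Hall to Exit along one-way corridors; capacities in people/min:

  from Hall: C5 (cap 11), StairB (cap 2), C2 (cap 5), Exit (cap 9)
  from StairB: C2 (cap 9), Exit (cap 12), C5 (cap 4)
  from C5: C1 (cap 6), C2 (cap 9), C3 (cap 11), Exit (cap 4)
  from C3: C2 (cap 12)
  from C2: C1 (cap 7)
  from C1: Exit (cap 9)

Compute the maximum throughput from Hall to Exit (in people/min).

Augment Hall→Exit: bottleneck 9, flow now 9.
Augment Hall→StairB→Exit: bottleneck 2, flow now 11.
Augment Hall→C5→Exit: bottleneck 4, flow now 15.
Augment Hall→C5→C1→Exit: bottleneck 6, flow now 21.
Augment Hall→C2→C1→Exit: bottleneck 3, flow now 24.
No augmenting path remains; maximum flow = 24.
In the residual graph, reachable from Hall: {Hall, C5, C3, C2, C1}.
Min-cut edges: Hall→StairB (2), Hall→Exit (9), C5→Exit (4), C1→Exit (9); capacity 2 + 9 + 4 + 9 = 24.
This cut is saturated, so no flow can exceed 24.

24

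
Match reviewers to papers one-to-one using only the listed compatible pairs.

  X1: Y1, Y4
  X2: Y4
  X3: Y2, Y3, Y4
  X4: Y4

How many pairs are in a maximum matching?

3

Unit-capacity flow: source→left, listed edges, right→sink; max matching = max flow.
Augmenting path X1→Y1 (+1); matched 1.
Augmenting path X2→Y4 (+1); matched 2.
Augmenting path X3→Y2 (+1); matched 3.
No augmenting path remains; maximum matching = 3.
König certificate: {X1, X3, Y4} is a vertex cover of size 3 (every listed pair touches it), so no matching can be larger.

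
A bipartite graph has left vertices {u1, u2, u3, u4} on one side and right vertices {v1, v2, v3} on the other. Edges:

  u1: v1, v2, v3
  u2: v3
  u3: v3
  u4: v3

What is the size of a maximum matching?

2

Unit-capacity flow: source→left, listed edges, right→sink; max matching = max flow.
Augmenting path u1→v1 (+1); matched 1.
Augmenting path u2→v3 (+1); matched 2.
No augmenting path remains; maximum matching = 2.
König certificate: {u1, v3} is a vertex cover of size 2 (every listed pair touches it), so no matching can be larger.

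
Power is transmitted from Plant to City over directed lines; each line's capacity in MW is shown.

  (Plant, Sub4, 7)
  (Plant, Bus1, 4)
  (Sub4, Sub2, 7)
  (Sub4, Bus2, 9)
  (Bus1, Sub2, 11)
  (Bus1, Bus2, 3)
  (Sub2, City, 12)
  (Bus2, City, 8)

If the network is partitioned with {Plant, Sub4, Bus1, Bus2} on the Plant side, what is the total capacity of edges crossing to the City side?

26

Edges leaving {Plant, Sub4, Bus1, Bus2}: Sub4→Sub2 (7), Bus1→Sub2 (11), Bus2→City (8).
Cut capacity = 7 + 11 + 8 = 26.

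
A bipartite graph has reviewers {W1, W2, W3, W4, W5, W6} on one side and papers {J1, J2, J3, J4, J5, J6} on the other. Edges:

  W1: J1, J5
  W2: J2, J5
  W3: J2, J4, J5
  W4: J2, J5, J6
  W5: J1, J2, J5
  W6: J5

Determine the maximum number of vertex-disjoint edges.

Unit-capacity flow: source→left, listed edges, right→sink; max matching = max flow.
Augmenting path W1→J1 (+1); matched 1.
Augmenting path W2→J2 (+1); matched 2.
Augmenting path W3→J4 (+1); matched 3.
Augmenting path W4→J5 (+1); matched 4.
Augmenting path W5→J5→W4→J6 (+1); matched 5.
No augmenting path remains; maximum matching = 5.
König certificate: {W3, W4, J1, J2, J5} is a vertex cover of size 5 (every listed pair touches it), so no matching can be larger.

5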